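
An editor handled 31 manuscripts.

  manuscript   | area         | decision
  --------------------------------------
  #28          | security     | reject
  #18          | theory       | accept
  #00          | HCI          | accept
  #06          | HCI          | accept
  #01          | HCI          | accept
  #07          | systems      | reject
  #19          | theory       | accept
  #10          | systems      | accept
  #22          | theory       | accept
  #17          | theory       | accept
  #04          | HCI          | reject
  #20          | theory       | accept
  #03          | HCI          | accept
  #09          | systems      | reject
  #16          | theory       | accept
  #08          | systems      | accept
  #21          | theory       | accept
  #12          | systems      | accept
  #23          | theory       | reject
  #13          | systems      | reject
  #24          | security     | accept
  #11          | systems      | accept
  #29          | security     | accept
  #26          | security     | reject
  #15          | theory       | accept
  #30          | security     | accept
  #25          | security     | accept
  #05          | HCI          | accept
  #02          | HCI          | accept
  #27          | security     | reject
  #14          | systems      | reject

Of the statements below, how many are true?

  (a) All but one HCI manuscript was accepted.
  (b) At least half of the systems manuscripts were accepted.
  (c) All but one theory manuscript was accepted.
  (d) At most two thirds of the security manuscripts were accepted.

(a) HCI: |A| = 7, |A ∩ B| = 6; needs |A ∖ B| = 1 — true.
(b) systems: |A| = 8, |A ∩ B| = 4; needs |A ∩ B| ≥ |A ∖ B| — true.
(c) theory: |A| = 9, |A ∩ B| = 8; needs |A ∖ B| = 1 — true.
(d) security: |A| = 7, |A ∩ B| = 4; needs |A ∩ B| / |A| ≤ 2/3 — true.

4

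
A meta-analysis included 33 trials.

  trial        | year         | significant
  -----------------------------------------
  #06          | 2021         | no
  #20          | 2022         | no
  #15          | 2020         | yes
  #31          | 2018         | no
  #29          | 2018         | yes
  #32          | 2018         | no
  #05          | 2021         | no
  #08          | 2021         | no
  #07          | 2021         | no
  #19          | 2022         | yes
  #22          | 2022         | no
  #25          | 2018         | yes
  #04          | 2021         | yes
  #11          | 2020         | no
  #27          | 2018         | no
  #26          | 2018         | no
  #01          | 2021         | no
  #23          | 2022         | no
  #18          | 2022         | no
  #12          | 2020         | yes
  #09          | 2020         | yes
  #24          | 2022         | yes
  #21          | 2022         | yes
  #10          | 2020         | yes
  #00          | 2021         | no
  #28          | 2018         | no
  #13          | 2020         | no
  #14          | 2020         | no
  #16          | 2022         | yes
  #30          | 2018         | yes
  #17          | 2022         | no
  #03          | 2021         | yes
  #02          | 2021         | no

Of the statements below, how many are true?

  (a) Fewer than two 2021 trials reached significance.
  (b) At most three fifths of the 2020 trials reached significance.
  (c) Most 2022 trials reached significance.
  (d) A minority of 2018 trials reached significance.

(a) 2021: |A| = 9, |A ∩ B| = 2; needs |A ∩ B| < 2 — false.
(b) 2020: |A| = 7, |A ∩ B| = 4; needs |A ∩ B| / |A| ≤ 3/5 — true.
(c) 2022: |A| = 9, |A ∩ B| = 4; needs |A ∩ B| > |A ∖ B| — false.
(d) 2018: |A| = 8, |A ∩ B| = 3; needs |A ∩ B| < |A ∖ B| — true.

2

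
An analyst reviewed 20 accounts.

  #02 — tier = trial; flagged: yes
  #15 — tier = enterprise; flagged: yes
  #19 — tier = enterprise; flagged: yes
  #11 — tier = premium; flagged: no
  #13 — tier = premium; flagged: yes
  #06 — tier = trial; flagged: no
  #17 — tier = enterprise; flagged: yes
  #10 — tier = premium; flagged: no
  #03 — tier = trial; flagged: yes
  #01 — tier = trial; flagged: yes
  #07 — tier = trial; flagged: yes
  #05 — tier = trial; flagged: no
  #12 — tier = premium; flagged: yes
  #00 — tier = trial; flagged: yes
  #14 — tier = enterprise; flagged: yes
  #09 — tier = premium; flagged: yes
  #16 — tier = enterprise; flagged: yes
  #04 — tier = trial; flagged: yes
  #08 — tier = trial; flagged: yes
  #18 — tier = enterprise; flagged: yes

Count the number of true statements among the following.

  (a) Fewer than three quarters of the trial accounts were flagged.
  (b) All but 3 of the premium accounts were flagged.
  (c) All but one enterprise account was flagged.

0

(a) trial: |A| = 9, |A ∩ B| = 7; needs |A ∩ B| / |A| < 3/4 — false.
(b) premium: |A| = 5, |A ∩ B| = 3; needs |A ∖ B| = 3 — false.
(c) enterprise: |A| = 6, |A ∩ B| = 6; needs |A ∖ B| = 1 — false.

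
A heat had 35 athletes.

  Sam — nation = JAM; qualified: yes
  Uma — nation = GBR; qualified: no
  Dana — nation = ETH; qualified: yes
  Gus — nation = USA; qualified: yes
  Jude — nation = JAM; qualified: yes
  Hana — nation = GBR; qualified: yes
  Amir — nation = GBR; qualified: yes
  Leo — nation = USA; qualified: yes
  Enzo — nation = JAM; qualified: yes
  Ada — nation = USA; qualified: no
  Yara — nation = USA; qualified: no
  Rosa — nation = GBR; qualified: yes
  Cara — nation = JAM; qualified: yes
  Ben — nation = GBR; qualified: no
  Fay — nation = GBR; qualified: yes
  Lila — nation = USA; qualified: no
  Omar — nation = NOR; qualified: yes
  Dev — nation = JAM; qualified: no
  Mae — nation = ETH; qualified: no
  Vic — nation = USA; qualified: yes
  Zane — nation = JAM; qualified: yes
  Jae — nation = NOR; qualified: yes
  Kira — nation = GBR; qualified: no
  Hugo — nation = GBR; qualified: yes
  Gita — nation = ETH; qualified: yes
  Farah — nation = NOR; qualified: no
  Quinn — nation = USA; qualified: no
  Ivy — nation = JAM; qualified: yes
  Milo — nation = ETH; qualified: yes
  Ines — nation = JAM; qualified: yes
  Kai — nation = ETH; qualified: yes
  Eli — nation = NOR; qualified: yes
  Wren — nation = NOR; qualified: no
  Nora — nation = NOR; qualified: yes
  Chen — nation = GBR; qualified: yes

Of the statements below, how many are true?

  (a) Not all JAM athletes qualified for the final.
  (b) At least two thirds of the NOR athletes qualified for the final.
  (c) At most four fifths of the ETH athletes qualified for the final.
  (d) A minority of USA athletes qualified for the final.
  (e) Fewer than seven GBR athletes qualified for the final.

5

(a) JAM: |A| = 8, |A ∩ B| = 7; needs A ⊄ B (|A ∖ B| ≥ 1) — true.
(b) NOR: |A| = 6, |A ∩ B| = 4; needs |A ∩ B| / |A| ≥ 2/3 — true.
(c) ETH: |A| = 5, |A ∩ B| = 4; needs |A ∩ B| / |A| ≤ 4/5 — true.
(d) USA: |A| = 7, |A ∩ B| = 3; needs |A ∩ B| < |A ∖ B| — true.
(e) GBR: |A| = 9, |A ∩ B| = 6; needs |A ∩ B| < 7 — true.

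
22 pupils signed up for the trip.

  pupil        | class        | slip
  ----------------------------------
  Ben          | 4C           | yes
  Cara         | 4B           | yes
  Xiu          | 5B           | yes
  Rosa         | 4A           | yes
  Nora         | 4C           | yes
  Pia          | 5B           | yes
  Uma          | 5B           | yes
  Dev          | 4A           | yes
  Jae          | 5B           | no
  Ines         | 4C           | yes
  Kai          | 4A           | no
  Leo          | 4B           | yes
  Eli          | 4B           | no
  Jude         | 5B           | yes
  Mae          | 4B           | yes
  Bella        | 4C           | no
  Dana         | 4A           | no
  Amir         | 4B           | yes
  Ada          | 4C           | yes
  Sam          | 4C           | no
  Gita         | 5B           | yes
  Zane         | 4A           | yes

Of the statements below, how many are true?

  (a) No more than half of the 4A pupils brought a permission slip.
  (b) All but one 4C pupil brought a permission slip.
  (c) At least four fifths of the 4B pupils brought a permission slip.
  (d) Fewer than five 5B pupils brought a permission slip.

1

(a) 4A: |A| = 5, |A ∩ B| = 3; needs |A ∩ B| ≤ |A ∖ B| — false.
(b) 4C: |A| = 6, |A ∩ B| = 4; needs |A ∖ B| = 1 — false.
(c) 4B: |A| = 5, |A ∩ B| = 4; needs |A ∩ B| / |A| ≥ 4/5 — true.
(d) 5B: |A| = 6, |A ∩ B| = 5; needs |A ∩ B| < 5 — false.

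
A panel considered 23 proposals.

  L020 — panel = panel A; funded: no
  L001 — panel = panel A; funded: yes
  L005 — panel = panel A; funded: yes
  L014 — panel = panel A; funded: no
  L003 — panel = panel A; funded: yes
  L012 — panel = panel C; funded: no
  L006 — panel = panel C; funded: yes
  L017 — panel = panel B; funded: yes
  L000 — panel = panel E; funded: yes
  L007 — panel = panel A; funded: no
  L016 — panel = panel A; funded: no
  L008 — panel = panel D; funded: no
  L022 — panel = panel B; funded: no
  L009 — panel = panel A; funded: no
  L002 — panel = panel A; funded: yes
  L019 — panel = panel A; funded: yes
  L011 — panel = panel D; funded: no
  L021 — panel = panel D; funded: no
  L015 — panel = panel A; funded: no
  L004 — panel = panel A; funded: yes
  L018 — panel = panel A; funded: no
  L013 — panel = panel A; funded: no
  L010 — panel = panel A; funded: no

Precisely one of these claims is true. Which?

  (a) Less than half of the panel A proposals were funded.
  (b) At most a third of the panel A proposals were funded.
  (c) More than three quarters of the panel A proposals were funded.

(a)

|A| = 15, |A ∩ B| = 6, |A ∖ B| = 9.
(a) requires |A ∩ B| < |A ∖ B|: true.
(b) requires |A ∩ B| / |A| ≤ 1/3: false.
(c) requires |A ∩ B| / |A| > 3/4: false.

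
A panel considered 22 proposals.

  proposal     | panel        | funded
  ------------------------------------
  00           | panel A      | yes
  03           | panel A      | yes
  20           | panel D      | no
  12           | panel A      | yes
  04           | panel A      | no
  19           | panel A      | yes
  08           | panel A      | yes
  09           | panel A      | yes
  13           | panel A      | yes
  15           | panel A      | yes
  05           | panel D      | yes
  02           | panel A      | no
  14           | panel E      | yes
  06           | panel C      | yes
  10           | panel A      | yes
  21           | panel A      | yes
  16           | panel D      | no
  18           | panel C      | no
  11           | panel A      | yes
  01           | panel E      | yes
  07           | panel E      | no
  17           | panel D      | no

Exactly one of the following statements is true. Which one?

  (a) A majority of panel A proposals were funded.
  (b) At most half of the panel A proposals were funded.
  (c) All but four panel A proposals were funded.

|A| = 13, |A ∩ B| = 11, |A ∖ B| = 2.
(a) requires |A ∩ B| > |A ∖ B|: true.
(b) requires |A ∩ B| ≤ |A ∖ B|: false.
(c) requires |A ∖ B| = 4: false.

(a)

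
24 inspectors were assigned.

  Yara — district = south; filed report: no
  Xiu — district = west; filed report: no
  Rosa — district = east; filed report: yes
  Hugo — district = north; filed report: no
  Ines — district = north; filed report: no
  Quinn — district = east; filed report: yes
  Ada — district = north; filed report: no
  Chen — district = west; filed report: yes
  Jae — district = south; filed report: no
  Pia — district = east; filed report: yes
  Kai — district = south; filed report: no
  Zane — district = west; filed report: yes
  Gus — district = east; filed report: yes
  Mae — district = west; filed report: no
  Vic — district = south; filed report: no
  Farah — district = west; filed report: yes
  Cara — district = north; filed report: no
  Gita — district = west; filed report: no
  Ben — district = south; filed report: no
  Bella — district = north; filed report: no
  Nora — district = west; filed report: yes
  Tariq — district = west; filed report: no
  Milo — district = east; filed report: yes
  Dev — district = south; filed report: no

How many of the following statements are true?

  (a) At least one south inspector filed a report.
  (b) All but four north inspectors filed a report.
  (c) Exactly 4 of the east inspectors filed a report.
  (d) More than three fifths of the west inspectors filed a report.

(a) south: |A| = 6, |A ∩ B| = 0; needs A ∩ B ≠ ∅ (|A ∩ B| ≥ 1) — false.
(b) north: |A| = 5, |A ∩ B| = 0; needs |A ∖ B| = 4 — false.
(c) east: |A| = 5, |A ∩ B| = 5; needs |A ∩ B| = 4 — false.
(d) west: |A| = 8, |A ∩ B| = 4; needs |A ∩ B| / |A| > 3/5 — false.

0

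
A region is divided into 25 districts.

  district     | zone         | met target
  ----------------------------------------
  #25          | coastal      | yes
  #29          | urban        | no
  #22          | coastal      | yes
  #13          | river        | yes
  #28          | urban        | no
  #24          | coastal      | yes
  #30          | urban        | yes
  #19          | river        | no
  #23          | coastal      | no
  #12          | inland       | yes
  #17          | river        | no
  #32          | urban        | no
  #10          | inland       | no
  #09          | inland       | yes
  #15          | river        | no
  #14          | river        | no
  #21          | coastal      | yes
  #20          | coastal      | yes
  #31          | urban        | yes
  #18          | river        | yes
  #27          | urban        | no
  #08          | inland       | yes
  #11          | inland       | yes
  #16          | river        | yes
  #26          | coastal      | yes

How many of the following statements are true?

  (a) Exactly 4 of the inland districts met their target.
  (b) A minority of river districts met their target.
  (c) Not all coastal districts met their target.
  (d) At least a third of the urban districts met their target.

4

(a) inland: |A| = 5, |A ∩ B| = 4; needs |A ∩ B| = 4 — true.
(b) river: |A| = 7, |A ∩ B| = 3; needs |A ∩ B| < |A ∖ B| — true.
(c) coastal: |A| = 7, |A ∩ B| = 6; needs A ⊄ B (|A ∖ B| ≥ 1) — true.
(d) urban: |A| = 6, |A ∩ B| = 2; needs |A ∩ B| / |A| ≥ 1/3 — true.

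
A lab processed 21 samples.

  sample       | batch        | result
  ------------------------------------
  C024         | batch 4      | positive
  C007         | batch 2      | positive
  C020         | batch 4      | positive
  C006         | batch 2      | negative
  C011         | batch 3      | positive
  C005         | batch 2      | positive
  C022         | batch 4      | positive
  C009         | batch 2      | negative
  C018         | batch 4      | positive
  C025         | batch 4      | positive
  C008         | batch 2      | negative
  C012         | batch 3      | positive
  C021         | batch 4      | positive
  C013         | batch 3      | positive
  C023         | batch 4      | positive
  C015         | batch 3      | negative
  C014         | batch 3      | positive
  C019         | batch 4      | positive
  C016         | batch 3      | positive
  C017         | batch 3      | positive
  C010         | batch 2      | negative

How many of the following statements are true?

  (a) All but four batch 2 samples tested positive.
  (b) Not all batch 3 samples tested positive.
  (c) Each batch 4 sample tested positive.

(a) batch 2: |A| = 6, |A ∩ B| = 2; needs |A ∖ B| = 4 — true.
(b) batch 3: |A| = 7, |A ∩ B| = 6; needs A ⊄ B (|A ∖ B| ≥ 1) — true.
(c) batch 4: |A| = 8, |A ∩ B| = 8; needs A ⊆ B, i.e. every element of A is in B (|A ∖ B| = 0) — true.

3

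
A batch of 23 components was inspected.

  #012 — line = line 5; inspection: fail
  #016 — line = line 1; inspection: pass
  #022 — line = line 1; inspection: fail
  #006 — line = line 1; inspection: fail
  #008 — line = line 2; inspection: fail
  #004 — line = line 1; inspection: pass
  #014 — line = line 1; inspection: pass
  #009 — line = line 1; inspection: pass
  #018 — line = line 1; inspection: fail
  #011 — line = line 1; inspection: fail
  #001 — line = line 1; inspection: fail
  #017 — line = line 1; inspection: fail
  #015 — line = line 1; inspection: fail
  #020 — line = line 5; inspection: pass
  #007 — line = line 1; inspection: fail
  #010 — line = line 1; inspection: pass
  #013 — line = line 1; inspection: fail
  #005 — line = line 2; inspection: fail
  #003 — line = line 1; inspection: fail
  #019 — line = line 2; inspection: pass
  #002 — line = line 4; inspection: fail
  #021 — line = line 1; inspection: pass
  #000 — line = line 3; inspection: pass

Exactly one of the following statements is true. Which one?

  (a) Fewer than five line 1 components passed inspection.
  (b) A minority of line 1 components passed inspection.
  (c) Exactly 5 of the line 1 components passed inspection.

|A| = 16, |A ∩ B| = 6, |A ∖ B| = 10.
(a) requires |A ∩ B| < 5: false.
(b) requires |A ∩ B| < |A ∖ B|: true.
(c) requires |A ∩ B| = 5: false.

(b)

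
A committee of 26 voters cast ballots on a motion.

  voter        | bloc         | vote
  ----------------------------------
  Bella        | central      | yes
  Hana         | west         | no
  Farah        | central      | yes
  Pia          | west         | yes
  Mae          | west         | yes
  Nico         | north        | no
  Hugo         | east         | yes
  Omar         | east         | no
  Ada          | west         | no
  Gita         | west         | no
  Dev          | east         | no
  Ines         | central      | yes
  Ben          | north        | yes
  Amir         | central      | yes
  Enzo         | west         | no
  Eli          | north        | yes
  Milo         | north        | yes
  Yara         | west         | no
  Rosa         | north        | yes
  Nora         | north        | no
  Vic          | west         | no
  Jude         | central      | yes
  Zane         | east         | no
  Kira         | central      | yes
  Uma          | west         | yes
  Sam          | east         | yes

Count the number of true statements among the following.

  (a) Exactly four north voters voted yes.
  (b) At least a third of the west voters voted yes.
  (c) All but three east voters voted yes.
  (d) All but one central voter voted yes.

3

(a) north: |A| = 6, |A ∩ B| = 4; needs |A ∩ B| = 4 — true.
(b) west: |A| = 9, |A ∩ B| = 3; needs |A ∩ B| / |A| ≥ 1/3 — true.
(c) east: |A| = 5, |A ∩ B| = 2; needs |A ∖ B| = 3 — true.
(d) central: |A| = 6, |A ∩ B| = 6; needs |A ∖ B| = 1 — false.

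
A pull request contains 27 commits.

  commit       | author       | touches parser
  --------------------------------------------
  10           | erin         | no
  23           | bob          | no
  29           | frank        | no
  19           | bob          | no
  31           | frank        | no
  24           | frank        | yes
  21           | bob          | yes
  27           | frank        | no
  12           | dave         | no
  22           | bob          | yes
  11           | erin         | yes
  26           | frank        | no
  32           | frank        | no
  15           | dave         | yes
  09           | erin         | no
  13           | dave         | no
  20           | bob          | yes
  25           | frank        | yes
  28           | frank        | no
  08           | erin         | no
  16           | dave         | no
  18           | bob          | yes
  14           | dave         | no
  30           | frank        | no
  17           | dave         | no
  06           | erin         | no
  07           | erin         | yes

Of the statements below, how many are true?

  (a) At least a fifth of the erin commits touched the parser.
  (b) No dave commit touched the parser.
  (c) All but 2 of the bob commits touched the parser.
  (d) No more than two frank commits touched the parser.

3

(a) erin: |A| = 6, |A ∩ B| = 2; needs |A ∩ B| / |A| ≥ 1/5 — true.
(b) dave: |A| = 6, |A ∩ B| = 1; needs A ∩ B = ∅ (|A ∩ B| = 0) — false.
(c) bob: |A| = 6, |A ∩ B| = 4; needs |A ∖ B| = 2 — true.
(d) frank: |A| = 9, |A ∩ B| = 2; needs |A ∩ B| ≤ 2 — true.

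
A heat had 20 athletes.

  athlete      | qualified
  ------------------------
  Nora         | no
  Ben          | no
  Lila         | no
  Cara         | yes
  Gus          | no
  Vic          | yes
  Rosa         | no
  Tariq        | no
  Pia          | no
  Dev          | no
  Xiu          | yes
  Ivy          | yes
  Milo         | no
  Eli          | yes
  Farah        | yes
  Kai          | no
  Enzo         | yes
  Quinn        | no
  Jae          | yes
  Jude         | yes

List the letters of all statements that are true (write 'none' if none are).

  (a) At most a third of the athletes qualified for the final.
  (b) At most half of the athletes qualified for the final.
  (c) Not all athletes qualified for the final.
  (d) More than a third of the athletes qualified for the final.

|A| = 20, |A ∩ B| = 9, |A ∖ B| = 11.
(a) |A ∩ B| / |A| ≤ 1/3: fails.
(b) |A ∩ B| ≤ |A ∖ B|: holds.
(c) A ⊄ B (|A ∖ B| ≥ 1): holds.
(d) |A ∩ B| / |A| > 1/3: holds.

(b), (c), (d)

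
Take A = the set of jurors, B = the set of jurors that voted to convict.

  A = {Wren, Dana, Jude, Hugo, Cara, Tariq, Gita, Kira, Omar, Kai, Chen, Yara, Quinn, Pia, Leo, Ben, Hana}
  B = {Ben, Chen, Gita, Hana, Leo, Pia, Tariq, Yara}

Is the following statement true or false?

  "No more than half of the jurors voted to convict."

True

Truth condition: |A ∩ B| ≤ |A ∖ B|.
|A| = 17, |A ∩ B| = 8, |A ∖ B| = 9.
8 < 9, so the statement is true.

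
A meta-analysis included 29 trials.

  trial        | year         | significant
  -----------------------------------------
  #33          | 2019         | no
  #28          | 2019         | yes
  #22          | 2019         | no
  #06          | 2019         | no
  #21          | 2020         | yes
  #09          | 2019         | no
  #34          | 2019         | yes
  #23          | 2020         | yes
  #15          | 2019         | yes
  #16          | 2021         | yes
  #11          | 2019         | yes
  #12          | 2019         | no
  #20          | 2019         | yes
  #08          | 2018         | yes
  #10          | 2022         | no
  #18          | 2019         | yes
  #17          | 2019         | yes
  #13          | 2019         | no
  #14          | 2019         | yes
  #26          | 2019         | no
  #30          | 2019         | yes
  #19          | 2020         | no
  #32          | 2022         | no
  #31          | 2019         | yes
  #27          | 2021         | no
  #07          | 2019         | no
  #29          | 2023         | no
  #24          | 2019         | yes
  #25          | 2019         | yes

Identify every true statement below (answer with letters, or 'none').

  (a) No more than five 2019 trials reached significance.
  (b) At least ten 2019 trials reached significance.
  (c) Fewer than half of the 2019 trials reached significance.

(b)

|A| = 20, |A ∩ B| = 12, |A ∖ B| = 8.
(a) |A ∩ B| ≤ 5: fails.
(b) |A ∩ B| ≥ 10: holds.
(c) |A ∩ B| < |A ∖ B|: fails.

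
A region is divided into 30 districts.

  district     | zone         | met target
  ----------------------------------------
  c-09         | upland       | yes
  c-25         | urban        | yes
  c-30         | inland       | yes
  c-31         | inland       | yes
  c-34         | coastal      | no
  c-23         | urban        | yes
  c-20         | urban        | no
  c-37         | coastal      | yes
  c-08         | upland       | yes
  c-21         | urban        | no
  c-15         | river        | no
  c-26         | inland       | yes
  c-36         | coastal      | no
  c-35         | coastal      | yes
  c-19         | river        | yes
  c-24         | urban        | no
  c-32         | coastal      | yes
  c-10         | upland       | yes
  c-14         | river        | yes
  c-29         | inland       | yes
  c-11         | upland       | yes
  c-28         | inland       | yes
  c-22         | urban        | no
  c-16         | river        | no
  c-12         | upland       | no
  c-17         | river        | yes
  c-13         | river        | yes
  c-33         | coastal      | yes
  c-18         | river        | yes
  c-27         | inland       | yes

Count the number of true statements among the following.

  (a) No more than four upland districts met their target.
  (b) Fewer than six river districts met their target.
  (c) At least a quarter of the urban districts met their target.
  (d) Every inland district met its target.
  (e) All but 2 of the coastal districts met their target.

5

(a) upland: |A| = 5, |A ∩ B| = 4; needs |A ∩ B| ≤ 4 — true.
(b) river: |A| = 7, |A ∩ B| = 5; needs |A ∩ B| < 6 — true.
(c) urban: |A| = 6, |A ∩ B| = 2; needs |A ∩ B| / |A| ≥ 1/4 — true.
(d) inland: |A| = 6, |A ∩ B| = 6; needs A ⊆ B, i.e. every element of A is in B (|A ∖ B| = 0) — true.
(e) coastal: |A| = 6, |A ∩ B| = 4; needs |A ∖ B| = 2 — true.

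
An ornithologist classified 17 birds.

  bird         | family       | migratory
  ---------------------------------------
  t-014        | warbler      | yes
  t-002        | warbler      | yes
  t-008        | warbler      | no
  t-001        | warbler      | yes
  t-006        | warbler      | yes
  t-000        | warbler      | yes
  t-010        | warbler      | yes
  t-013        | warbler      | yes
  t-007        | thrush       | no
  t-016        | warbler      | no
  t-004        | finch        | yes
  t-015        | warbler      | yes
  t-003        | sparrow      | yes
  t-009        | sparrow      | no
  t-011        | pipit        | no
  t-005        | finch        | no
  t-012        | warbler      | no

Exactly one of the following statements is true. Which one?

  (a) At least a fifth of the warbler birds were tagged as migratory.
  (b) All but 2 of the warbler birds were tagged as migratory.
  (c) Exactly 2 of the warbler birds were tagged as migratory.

|A| = 11, |A ∩ B| = 8, |A ∖ B| = 3.
(a) requires |A ∩ B| / |A| ≥ 1/5: true.
(b) requires |A ∖ B| = 2: false.
(c) requires |A ∩ B| = 2: false.

(a)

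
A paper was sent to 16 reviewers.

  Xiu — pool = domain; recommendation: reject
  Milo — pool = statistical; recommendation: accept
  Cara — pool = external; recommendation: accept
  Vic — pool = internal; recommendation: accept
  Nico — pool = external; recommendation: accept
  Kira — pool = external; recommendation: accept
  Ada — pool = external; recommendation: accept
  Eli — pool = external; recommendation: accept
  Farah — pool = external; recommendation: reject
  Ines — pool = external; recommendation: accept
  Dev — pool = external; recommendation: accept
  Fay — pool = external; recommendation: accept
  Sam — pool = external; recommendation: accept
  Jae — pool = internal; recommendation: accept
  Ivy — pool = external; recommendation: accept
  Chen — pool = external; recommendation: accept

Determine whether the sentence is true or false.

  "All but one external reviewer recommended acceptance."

'All but one external reviewer recommended acceptance' holds iff |A ∖ B| = 1.
A (the restrictor) = {Cara, Nico, Kira, Ada, Eli, Farah, Ines, Dev, Fay, Sam, Ivy, Chen}, |A| = 12.
A ∖ B = {Farah}, so |A ∖ B| = 1.
|A ∖ B| = 1, so the statement is true.

True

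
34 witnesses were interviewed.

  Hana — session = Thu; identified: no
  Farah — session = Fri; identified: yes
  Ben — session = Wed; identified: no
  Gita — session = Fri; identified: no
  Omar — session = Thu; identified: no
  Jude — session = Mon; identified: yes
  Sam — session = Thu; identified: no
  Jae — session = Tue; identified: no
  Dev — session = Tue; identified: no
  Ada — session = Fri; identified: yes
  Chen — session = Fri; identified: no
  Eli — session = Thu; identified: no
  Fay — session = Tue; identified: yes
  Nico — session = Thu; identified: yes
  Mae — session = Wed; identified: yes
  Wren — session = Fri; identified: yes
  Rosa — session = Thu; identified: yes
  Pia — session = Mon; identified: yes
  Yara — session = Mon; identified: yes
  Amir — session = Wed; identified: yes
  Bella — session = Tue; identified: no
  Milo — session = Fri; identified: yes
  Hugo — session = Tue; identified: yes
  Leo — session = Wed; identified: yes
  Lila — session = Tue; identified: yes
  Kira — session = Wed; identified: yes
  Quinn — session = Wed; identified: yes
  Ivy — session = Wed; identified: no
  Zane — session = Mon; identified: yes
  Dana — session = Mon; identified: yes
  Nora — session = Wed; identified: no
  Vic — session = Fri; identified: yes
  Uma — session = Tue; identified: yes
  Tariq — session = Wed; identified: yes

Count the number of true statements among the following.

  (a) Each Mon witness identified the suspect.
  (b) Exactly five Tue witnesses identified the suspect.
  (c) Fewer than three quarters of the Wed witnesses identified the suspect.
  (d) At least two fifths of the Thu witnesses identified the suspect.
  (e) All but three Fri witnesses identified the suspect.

(a) Mon: |A| = 5, |A ∩ B| = 5; needs A ⊆ B, i.e. every element of A is in B (|A ∖ B| = 0) — true.
(b) Tue: |A| = 7, |A ∩ B| = 4; needs |A ∩ B| = 5 — false.
(c) Wed: |A| = 9, |A ∩ B| = 6; needs |A ∩ B| / |A| < 3/4 — true.
(d) Thu: |A| = 6, |A ∩ B| = 2; needs |A ∩ B| / |A| ≥ 2/5 — false.
(e) Fri: |A| = 7, |A ∩ B| = 5; needs |A ∖ B| = 3 — false.

2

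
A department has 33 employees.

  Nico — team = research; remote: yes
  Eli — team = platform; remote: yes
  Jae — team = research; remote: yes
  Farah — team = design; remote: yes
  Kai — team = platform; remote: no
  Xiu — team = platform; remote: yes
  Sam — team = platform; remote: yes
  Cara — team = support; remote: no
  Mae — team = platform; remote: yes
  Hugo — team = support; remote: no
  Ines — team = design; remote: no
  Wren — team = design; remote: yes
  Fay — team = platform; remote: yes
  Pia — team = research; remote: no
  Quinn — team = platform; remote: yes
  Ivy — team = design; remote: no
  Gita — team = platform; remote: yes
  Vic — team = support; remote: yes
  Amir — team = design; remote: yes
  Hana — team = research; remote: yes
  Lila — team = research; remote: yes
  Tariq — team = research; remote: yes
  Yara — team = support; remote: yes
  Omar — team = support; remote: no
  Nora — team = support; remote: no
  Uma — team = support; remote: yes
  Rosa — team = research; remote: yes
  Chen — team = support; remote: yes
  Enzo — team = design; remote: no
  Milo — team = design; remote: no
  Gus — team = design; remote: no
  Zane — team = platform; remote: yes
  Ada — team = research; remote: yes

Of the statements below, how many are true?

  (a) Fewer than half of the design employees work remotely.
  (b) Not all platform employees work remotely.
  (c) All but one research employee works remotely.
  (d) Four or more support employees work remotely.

4

(a) design: |A| = 8, |A ∩ B| = 3; needs |A ∩ B| < |A ∖ B| — true.
(b) platform: |A| = 9, |A ∩ B| = 8; needs A ⊄ B (|A ∖ B| ≥ 1) — true.
(c) research: |A| = 8, |A ∩ B| = 7; needs |A ∖ B| = 1 — true.
(d) support: |A| = 8, |A ∩ B| = 4; needs |A ∩ B| ≥ 4 — true.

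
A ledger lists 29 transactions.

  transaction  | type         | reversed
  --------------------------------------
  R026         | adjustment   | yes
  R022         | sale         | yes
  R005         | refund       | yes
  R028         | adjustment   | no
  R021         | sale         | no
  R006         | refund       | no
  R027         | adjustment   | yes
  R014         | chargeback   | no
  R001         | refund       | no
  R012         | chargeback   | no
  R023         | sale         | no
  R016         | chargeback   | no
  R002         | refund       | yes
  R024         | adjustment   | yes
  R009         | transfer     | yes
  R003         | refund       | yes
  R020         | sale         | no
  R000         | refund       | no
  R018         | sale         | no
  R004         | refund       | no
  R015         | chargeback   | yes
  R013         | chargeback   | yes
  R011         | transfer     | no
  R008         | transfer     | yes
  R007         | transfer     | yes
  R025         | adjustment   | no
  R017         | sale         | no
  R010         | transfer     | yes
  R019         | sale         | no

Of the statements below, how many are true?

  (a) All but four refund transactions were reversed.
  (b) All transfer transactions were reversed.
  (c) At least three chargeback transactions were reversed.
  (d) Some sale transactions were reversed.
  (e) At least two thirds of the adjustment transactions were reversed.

2

(a) refund: |A| = 7, |A ∩ B| = 3; needs |A ∖ B| = 4 — true.
(b) transfer: |A| = 5, |A ∩ B| = 4; needs A ⊆ B, i.e. every element of A is in B (|A ∖ B| = 0) — false.
(c) chargeback: |A| = 5, |A ∩ B| = 2; needs |A ∩ B| ≥ 3 — false.
(d) sale: |A| = 7, |A ∩ B| = 1; needs A ∩ B ≠ ∅ (|A ∩ B| ≥ 1) — true.
(e) adjustment: |A| = 5, |A ∩ B| = 3; needs |A ∩ B| / |A| ≥ 2/3 — false.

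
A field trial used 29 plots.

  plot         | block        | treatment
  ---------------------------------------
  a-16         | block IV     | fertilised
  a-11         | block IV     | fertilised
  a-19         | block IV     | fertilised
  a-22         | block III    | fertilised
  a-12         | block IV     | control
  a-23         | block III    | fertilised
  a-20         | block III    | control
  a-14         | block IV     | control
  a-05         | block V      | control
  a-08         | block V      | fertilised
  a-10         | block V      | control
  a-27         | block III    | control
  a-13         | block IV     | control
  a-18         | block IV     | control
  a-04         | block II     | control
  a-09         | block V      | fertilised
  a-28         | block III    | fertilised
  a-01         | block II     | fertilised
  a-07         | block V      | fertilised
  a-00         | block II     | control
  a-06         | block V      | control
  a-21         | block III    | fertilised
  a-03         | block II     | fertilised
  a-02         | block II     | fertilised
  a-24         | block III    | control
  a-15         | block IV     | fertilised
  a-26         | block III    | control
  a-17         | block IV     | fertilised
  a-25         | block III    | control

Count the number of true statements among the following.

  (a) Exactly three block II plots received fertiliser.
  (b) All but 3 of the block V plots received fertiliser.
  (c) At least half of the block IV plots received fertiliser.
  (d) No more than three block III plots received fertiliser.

3

(a) block II: |A| = 5, |A ∩ B| = 3; needs |A ∩ B| = 3 — true.
(b) block V: |A| = 6, |A ∩ B| = 3; needs |A ∖ B| = 3 — true.
(c) block IV: |A| = 9, |A ∩ B| = 5; needs |A ∩ B| ≥ |A ∖ B| — true.
(d) block III: |A| = 9, |A ∩ B| = 4; needs |A ∩ B| ≤ 3 — false.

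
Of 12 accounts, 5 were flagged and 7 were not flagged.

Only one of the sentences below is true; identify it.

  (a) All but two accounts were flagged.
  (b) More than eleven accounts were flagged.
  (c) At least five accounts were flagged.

|A| = 12, |A ∩ B| = 5, |A ∖ B| = 7.
(a) requires |A ∖ B| = 2: false.
(b) requires |A ∩ B| > 11: false.
(c) requires |A ∩ B| ≥ 5: true.

(c)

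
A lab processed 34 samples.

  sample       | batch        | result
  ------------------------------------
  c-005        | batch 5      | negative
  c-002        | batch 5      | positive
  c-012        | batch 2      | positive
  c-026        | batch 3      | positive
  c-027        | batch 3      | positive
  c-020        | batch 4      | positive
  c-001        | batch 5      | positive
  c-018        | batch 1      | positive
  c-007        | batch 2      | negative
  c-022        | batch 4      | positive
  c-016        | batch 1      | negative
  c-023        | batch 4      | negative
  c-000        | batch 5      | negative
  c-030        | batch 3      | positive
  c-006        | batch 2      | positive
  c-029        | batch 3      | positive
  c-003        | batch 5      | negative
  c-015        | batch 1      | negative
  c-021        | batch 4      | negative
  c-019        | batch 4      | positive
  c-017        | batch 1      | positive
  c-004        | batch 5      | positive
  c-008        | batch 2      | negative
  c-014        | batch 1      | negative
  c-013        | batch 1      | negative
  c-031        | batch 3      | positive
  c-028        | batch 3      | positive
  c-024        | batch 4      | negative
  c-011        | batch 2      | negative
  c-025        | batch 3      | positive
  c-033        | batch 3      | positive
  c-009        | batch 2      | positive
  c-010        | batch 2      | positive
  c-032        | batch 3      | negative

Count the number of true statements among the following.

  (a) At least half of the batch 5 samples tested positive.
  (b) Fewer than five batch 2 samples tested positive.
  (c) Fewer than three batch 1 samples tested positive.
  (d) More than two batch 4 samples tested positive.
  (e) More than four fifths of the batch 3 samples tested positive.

(a) batch 5: |A| = 6, |A ∩ B| = 3; needs |A ∩ B| ≥ |A ∖ B| — true.
(b) batch 2: |A| = 7, |A ∩ B| = 4; needs |A ∩ B| < 5 — true.
(c) batch 1: |A| = 6, |A ∩ B| = 2; needs |A ∩ B| < 3 — true.
(d) batch 4: |A| = 6, |A ∩ B| = 3; needs |A ∩ B| > 2 — true.
(e) batch 3: |A| = 9, |A ∩ B| = 8; needs |A ∩ B| / |A| > 4/5 — true.

5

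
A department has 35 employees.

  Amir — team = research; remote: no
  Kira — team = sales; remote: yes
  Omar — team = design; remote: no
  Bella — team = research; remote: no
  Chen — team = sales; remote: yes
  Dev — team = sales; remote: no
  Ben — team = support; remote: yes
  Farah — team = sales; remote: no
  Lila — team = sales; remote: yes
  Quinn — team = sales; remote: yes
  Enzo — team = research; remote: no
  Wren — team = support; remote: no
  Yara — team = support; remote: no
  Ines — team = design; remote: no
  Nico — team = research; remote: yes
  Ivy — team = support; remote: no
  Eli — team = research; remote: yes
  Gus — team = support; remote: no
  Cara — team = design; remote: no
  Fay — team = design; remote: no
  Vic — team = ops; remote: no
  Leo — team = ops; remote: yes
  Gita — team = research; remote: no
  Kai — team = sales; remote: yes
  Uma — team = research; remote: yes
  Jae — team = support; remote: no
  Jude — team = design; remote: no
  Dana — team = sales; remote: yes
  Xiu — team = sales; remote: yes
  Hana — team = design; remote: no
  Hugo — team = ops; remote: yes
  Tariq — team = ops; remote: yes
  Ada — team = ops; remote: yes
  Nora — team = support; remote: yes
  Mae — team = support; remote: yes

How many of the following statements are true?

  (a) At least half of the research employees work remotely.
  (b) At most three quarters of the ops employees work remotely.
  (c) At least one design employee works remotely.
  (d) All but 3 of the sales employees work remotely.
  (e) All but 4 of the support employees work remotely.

0

(a) research: |A| = 7, |A ∩ B| = 3; needs |A ∩ B| ≥ |A ∖ B| — false.
(b) ops: |A| = 5, |A ∩ B| = 4; needs |A ∩ B| / |A| ≤ 3/4 — false.
(c) design: |A| = 6, |A ∩ B| = 0; needs A ∩ B ≠ ∅ (|A ∩ B| ≥ 1) — false.
(d) sales: |A| = 9, |A ∩ B| = 7; needs |A ∖ B| = 3 — false.
(e) support: |A| = 8, |A ∩ B| = 3; needs |A ∖ B| = 4 — false.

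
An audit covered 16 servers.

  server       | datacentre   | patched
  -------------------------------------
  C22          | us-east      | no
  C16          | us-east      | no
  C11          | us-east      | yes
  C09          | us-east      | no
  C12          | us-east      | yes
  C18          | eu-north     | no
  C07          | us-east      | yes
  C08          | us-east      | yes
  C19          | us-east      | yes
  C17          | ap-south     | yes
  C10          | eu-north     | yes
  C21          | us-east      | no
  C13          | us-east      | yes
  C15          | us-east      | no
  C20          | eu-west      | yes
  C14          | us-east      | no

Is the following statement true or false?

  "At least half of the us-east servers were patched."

Truth condition: |A ∩ B| ≥ |A ∖ B|.
A (the restrictor) = {C22, C16, C11, C09, C12, C07, C08, C19, C21, C13, C15, C14}, |A| = 12.
A ∩ B = {C11, C12, C07, C08, C19, C13}, so |A ∩ B| = 6.
A ∖ B = {C22, C16, C09, C21, C15, C14}, so |A ∖ B| = 6.
6 = 6, so the statement is true.

True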